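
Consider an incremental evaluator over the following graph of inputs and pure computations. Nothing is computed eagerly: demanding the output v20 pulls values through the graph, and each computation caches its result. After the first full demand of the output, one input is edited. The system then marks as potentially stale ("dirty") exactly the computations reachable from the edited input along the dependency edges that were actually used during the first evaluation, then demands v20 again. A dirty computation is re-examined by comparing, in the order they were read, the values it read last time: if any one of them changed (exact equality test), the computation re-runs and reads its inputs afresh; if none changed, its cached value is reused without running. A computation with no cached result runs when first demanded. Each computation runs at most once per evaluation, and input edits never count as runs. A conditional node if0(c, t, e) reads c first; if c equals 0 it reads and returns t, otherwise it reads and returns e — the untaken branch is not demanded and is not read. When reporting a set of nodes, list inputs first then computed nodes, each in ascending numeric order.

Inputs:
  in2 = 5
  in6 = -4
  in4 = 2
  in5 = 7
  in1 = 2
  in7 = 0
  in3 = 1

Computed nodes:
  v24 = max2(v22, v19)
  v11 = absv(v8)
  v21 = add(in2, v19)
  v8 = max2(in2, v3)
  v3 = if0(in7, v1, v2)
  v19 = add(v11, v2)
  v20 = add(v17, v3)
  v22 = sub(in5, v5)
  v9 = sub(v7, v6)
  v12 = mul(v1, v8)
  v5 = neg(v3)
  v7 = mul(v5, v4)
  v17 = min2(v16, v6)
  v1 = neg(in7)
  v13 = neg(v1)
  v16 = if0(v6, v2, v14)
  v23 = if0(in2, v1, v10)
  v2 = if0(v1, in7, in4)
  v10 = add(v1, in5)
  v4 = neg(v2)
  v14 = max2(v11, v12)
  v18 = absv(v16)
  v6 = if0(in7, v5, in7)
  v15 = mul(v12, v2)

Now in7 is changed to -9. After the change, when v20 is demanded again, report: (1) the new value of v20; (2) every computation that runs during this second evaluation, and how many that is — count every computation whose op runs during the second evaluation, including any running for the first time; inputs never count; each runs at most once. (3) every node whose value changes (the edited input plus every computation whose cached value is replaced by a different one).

v20 now evaluates to -7.
Run set: v1, v2, v3, v6, v8, v11, v12, v14, v16, v17, v20 (11 run).
Changed values: in7, v1, v2, v3, v6, v16, v17, v20.
The important point: the flipped condition redirects demand; v5 is left stale, never re-checked.

Initial pass — values computed on the first demand:
  v1 = neg(0) = 0
  v2 = if0(v1=0 -> then branch in7) = 0
  v3 = if0(in7=0 -> then branch v1) = 0
  v5 = neg(0) = 0
  v6 = if0(in7=0 -> then branch v5) = 0
  v16 = if0(v6=0 -> then branch v2) = 0
  v17 = min2(0, 0) = 0
  v20 = add(0, 0) = 0

Second demand — change propagation:
  v1: re-runs because in7 0->-9; new result 9.
  v2: re-runs because v1 0->9; in7 0->-9; new result 2.
  v3: re-runs because in7 0->-9; v1 0->9; new result 2.
  v5: dirty yet unreached — the second evaluation never asks for it.
  v6: re-runs because in7 0->-9; new result -9.
  v8: newly demanded (no cache) — executes and yields 5.
  v11: newly demanded (no cache) — executes and yields 5.
  v12: newly demanded (no cache) — executes and yields 45.
  v14: newly demanded (no cache) — executes and yields 45.
  v16: re-runs because v6 0->-9; v2 0->2; new result 45.
  v17: re-runs because v16 0->45; v6 0->-9; new result -9.
  v20: re-runs because v17 0->-9; v3 0->2; new result -7.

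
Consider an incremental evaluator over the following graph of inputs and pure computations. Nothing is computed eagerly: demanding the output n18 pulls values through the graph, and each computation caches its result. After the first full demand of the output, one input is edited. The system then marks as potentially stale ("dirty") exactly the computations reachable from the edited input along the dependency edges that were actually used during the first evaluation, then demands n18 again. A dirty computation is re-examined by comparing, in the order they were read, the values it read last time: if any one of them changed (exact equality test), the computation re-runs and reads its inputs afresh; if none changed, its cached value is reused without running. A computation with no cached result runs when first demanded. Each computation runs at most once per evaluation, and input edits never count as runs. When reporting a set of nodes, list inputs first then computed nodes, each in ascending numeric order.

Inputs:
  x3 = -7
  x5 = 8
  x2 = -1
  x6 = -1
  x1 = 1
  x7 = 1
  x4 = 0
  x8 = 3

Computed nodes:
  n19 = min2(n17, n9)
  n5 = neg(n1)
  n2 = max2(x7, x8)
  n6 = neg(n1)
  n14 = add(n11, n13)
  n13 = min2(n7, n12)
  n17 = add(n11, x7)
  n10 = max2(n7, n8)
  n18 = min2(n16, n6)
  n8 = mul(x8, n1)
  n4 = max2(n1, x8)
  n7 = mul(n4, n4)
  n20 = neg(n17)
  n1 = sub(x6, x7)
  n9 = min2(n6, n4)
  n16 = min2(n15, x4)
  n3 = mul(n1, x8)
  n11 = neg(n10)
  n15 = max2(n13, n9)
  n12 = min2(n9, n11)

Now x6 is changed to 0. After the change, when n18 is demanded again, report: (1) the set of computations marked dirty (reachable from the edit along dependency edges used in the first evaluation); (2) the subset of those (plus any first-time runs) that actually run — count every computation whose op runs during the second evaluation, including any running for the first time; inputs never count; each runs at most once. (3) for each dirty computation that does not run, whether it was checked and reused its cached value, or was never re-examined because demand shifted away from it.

Initial pass — values computed on the first demand:
  n1 = sub(-1, 1) = -2
  n4 = max2(-2, 3) = 3
  n6 = neg(-2) = 2
  n7 = mul(3, 3) = 9
  n8 = mul(3, -2) = -6
  n9 = min2(2, 3) = 2
  n10 = max2(9, -6) = 9
  n11 = neg(9) = -9
  n12 = min2(2, -9) = -9
  n13 = min2(9, -9) = -9
  n15 = max2(-9, 2) = 2
  n16 = min2(2, 0) = 0
  n18 = min2(0, 2) = 0

Second demand — change propagation:
  n1: re-runs because x6 -1->0; new result -1.
  n4: re-runs because n1 -2->-1; new result 3 (unchanged).
  n6: re-runs because n1 -2->-1; new result 1.
  n7: re-examined; everything it read last time is the same (n4 unchanged, n4 unchanged) — cache 9 kept, no run.
  n8: re-runs because n1 -2->-1; new result -3.
  n9: re-runs because n6 2->1; new result 1.
  n10: re-runs because n8 -6->-3; new result 9 (unchanged).
  n11: re-examined; everything it read last time is the same (n10 unchanged) — cache -9 kept, no run.
  n12: re-runs because n9 2->1; new result -9 (unchanged).
  n13: re-examined; everything it read last time is the same (n7 unchanged, n12 unchanged) — cache -9 kept, no run.
  n15: re-runs because n9 2->1; new result 1.
  n16: re-runs because n15 2->1; new result 0 (unchanged).
  n18: re-runs because n6 2->1; new result 0 (unchanged).

The important point: at n7 every value read last time is unchanged, so the dirty flag clears without a run.

Dirty set: n1, n4, n6, n7, n8, n9, n10, n11, n12, n13, n15, n16, n18.
Run set: n1, n4, n6, n8, n9, n10, n12, n15, n16, n18 (10 run).
Re-examined without running (cache reused): n7, n11, n13.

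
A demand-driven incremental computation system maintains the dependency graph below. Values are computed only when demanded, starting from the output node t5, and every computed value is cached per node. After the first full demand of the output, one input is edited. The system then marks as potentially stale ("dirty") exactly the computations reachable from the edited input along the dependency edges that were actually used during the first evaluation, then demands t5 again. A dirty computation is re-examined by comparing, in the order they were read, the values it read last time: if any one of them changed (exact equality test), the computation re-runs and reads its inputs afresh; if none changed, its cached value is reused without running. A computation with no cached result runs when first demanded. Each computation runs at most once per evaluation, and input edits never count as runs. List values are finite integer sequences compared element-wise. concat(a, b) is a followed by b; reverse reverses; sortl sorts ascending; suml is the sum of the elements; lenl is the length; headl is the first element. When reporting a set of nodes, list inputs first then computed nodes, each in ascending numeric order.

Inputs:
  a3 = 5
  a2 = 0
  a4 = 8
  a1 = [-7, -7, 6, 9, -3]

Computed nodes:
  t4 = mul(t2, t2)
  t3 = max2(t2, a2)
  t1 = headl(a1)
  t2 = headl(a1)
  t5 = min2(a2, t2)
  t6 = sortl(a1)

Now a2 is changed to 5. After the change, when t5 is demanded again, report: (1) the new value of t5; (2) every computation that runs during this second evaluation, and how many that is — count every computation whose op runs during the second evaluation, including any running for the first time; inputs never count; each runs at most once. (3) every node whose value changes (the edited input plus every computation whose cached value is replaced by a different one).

New value of t5: -7.
Computations that run: t5 — 1 in total.
Values that change: a2.

First evaluation (everything demanded from the output):
  t2 = headl([-7, -7, 6, 9, -3]) = -7
  t5 = min2(0, -7) = -7

Propagation after the edit:
  t5: runs — a2 0->5; result -7 (same value as before).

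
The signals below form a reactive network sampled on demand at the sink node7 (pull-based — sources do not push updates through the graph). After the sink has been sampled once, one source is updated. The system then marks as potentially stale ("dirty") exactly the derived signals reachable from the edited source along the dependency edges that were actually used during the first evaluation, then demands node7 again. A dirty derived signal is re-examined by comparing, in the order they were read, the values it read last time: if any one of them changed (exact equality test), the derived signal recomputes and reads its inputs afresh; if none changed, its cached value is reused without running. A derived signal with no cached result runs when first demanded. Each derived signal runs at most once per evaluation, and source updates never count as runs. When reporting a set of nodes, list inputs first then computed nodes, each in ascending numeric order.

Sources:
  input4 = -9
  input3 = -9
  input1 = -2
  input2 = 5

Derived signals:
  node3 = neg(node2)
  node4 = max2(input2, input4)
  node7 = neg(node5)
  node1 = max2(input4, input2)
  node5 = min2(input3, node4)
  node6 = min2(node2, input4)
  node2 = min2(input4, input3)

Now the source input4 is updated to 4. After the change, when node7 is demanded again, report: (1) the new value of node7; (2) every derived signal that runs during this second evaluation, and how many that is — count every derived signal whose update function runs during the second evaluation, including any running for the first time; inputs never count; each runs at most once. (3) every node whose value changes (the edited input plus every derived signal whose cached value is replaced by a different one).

node7 now evaluates to 9.
Run set: node4 (1 run).
Changed values: input4.
The important point: node4 recomputes to an identical value, and the output ends up unchanged.

Initial pass — values computed on the first demand:
  node4 = max2(5, -9) = 5
  node5 = min2(-9, 5) = -9
  node7 = neg(-9) = 9

Second demand — change propagation:
  node4: re-runs because input4 -9->4; new result 5 (unchanged).
  node5: re-examined; everything it read last time is the same (input3 unchanged, node4 unchanged) — cache -9 kept, no run.
  node7: re-examined; everything it read last time is the same (node5 unchanged) — cache 9 kept, no run.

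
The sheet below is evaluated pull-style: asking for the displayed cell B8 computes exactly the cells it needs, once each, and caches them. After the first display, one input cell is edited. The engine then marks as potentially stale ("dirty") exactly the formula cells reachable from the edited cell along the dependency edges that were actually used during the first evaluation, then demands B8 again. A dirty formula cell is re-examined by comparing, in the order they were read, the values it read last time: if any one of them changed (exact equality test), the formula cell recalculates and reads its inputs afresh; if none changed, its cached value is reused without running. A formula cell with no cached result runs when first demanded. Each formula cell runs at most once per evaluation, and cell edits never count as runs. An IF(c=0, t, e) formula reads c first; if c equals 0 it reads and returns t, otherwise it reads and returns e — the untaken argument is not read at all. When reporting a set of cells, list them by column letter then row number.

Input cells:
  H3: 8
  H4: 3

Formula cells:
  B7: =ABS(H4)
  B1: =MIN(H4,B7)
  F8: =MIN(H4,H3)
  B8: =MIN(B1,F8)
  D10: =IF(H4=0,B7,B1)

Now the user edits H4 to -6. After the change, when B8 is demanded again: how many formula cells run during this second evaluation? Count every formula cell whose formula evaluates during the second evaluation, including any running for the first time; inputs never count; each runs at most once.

4 formula cells run: B1, B7, B8, F8.

First demand of the output computes:
  B7 = ABS(3) = 3
  B1 = MIN(3, 3) = 3
  F8 = MIN(3, 8) = 3
  B8 = MIN(3, 3) = 3

After the edit, cleaning proceeds:
  B7: a read changed (H4 3->-6) — executes, giving 6.
  B1: a read changed (H4 3->-6; B7 3->6) — executes, giving -6.
  F8: a read changed (H4 3->-6) — executes, giving -6.
  B8: a read changed (B1 3->-6; F8 3->-6) — executes, giving -6.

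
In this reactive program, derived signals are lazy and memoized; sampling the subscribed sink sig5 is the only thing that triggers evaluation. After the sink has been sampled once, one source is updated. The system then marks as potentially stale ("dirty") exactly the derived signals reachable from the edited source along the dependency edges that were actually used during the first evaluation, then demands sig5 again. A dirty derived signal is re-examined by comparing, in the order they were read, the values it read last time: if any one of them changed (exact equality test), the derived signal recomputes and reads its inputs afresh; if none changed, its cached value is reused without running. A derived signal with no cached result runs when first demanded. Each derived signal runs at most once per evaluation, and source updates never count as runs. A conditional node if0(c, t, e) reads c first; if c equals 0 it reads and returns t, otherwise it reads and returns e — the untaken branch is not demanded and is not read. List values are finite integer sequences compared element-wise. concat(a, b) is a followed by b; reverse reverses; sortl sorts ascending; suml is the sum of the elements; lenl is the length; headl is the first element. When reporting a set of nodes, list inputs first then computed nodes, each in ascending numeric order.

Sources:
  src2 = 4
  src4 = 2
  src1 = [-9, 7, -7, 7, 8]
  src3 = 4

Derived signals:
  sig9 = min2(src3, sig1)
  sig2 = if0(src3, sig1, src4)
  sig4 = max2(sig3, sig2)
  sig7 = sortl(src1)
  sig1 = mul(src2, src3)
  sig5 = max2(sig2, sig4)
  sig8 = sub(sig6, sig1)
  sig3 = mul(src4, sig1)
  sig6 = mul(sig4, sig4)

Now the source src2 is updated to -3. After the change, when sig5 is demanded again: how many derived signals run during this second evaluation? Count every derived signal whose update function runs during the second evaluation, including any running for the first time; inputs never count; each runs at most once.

4 derived signals run: sig1, sig3, sig4, sig5.

First demand of the output computes:
  sig1 = mul(4, 4) = 16
  sig2 = if0(src3=4 -> else branch src4) = 2
  sig3 = mul(2, 16) = 32
  sig4 = max2(32, 2) = 32
  sig5 = max2(2, 32) = 32

After the edit, cleaning proceeds:
  sig1: a read changed (src2 4->-3) — executes, giving -12.
  sig3: a read changed (sig1 16->-12) — executes, giving -24.
  sig4: a read changed (sig3 32->-24) — executes, giving 2.
  sig5: a read changed (sig4 32->2) — executes, giving 2.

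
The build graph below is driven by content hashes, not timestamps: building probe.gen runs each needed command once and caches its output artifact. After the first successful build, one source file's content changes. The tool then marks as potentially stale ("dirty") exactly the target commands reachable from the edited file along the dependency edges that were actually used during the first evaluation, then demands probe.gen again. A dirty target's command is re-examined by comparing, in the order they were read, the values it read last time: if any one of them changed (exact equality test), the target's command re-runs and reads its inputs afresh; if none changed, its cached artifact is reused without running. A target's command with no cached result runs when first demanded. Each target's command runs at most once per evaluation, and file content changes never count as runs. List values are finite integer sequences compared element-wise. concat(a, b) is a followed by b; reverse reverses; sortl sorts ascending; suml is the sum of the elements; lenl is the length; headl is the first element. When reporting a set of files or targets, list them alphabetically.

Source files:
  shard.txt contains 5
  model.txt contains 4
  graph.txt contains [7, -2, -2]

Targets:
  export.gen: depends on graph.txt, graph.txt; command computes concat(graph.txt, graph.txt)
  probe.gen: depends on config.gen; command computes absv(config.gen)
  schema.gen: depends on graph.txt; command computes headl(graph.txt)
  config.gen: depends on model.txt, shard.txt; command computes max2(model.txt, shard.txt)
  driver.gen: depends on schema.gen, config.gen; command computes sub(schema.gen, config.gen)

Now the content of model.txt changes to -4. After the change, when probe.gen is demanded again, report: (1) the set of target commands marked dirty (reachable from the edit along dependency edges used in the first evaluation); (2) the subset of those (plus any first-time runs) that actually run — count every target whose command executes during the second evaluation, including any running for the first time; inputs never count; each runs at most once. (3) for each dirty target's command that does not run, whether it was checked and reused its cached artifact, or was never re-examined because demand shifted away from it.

Initial pass — values computed on the first demand:
  config.gen = max2(4, 5) = 5
  probe.gen = absv(5) = 5

Second demand — change propagation:
  config.gen: re-runs because model.txt 4->-4; new result 5 (unchanged).
  probe.gen: re-examined; everything it read last time is the same (config.gen unchanged) — cache 5 kept, no run.

The important point: config.gen recomputes to an identical value, and the output ends up unchanged.

Dirty set: config.gen, probe.gen.
Run set: config.gen (1 run).
Re-examined without running (cache reused): probe.gen.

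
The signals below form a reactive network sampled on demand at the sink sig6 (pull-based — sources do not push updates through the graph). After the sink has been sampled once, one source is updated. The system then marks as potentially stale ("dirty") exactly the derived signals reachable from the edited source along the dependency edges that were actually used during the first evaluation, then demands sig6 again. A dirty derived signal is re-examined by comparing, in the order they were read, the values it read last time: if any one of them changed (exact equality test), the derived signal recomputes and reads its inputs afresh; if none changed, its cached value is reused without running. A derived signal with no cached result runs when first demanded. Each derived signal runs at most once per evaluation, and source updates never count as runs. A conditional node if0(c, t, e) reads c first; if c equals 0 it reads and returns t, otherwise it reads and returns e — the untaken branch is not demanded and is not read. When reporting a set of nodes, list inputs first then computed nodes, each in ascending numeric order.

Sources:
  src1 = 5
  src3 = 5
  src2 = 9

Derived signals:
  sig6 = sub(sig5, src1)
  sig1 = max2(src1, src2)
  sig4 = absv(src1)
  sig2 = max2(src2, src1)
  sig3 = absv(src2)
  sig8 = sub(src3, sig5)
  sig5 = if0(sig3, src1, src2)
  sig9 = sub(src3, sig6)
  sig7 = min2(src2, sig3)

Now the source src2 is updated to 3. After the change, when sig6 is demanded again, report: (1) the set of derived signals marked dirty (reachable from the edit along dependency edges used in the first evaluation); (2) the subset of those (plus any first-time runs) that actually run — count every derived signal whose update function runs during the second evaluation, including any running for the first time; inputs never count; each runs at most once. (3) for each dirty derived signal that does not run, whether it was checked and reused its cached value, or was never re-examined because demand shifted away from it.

Dirty set: sig3, sig5, sig6.
Run set: sig3, sig5, sig6 (3 run).
All dirty derived signals ended up running.

Initial pass — values computed on the first demand:
  sig3 = absv(9) = 9
  sig5 = if0(sig3=9 -> else branch src2) = 9
  sig6 = sub(9, 5) = 4

Second demand — change propagation:
  sig3: re-runs because src2 9->3; new result 3.
  sig5: re-runs because sig3 9->3; src2 9->3; new result 3.
  sig6: re-runs because sig5 9->3; new result -2.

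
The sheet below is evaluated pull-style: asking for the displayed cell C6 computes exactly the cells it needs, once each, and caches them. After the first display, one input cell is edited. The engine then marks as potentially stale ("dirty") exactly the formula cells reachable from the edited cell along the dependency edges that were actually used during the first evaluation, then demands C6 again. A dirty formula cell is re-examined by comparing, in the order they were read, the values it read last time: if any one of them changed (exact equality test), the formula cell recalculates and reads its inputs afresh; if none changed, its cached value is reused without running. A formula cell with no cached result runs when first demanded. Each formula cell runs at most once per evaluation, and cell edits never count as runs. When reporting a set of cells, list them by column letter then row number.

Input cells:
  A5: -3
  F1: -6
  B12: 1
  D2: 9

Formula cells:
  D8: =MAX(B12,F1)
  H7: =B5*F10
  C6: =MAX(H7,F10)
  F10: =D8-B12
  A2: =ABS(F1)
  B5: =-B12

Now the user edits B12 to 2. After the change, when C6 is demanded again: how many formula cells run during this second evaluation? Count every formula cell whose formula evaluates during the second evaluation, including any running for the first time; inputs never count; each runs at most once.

4 formula cells run: B5, D8, F10, H7.
Note where the cutoff bites: C6 is checked, finds nothing changed, and keeps its cache.

First demand of the output computes:
  B5 = -(1) = -1
  D8 = MAX(1, -6) = 1
  F10 = 1 - 1 = 0
  H7 = -1 * 0 = 0
  C6 = MAX(0, 0) = 0

After the edit, cleaning proceeds:
  B5: a read changed (B12 1->2) — executes, giving -2.
  D8: a read changed (B12 1->2) — executes, giving 2.
  F10: a read changed (D8 1->2; B12 1->2) — executes, giving 0 — identical to its old value.
  H7: a read changed (B5 -1->-2) — executes, giving 0 — identical to its old value.
  C6: dirty, but its reads are unchanged (H7 unchanged, F10 unchanged); cached 0 stands.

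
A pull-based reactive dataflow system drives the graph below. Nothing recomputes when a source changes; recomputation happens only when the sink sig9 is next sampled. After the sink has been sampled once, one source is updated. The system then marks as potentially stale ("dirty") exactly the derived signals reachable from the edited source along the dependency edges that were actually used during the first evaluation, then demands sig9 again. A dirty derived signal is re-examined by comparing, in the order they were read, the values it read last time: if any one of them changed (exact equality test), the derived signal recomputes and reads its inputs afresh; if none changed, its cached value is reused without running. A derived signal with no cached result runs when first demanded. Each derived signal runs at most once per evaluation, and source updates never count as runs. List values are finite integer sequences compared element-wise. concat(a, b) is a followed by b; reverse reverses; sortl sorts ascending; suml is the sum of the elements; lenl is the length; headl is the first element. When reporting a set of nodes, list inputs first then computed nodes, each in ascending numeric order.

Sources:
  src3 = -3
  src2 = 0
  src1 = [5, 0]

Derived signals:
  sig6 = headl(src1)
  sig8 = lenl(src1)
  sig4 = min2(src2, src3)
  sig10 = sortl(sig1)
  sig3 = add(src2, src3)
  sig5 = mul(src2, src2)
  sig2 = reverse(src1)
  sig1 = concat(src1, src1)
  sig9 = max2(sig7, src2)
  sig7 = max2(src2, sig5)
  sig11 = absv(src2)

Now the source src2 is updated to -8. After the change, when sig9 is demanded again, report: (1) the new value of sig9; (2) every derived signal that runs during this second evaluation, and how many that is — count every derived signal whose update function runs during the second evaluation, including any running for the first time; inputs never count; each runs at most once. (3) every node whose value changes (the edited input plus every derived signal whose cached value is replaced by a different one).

First evaluation (everything demanded from the output):
  sig5 = mul(0, 0) = 0
  sig7 = max2(0, 0) = 0
  sig9 = max2(0, 0) = 0

Propagation after the edit:
  sig5: runs — src2 0->-8; src2 0->-8; result 64.
  sig7: runs — src2 0->-8; sig5 0->64; result 64.
  sig9: runs — sig7 0->64; src2 0->-8; result 64.

New value of sig9: 64.
Derived signals that run: sig5, sig7, sig9 — 3 in total.
Values that change: src2, sig5, sig7, sig9.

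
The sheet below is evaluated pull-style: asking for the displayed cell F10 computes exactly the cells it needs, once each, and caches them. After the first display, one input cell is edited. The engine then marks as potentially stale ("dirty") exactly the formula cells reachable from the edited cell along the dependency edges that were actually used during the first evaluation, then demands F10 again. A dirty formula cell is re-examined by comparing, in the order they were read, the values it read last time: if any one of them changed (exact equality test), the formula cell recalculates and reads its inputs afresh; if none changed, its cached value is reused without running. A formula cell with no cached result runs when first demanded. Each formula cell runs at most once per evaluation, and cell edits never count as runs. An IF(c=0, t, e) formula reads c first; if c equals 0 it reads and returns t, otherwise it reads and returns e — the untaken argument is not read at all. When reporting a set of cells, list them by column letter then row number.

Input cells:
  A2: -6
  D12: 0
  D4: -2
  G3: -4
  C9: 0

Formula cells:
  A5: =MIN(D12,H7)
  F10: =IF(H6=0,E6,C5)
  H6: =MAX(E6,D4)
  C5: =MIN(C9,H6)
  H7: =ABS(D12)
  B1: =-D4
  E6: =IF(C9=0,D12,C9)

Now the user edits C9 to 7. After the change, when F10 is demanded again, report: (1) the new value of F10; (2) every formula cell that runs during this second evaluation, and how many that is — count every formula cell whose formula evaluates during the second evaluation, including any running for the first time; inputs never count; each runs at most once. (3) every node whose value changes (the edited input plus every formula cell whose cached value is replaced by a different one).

Demanding F10 again yields 7.
4 formula cells run: C5, E6, F10, H6.
The nodes whose values change: C9, E6, F10, H6.
Note the branch switch — C5 had no cache and runs now for the first time.

First demand of the output computes:
  E6 = IF(C9=0: C9=0 -> then branch D12) = 0
  H6 = MAX(0, -2) = 0
  F10 = IF(H6=0: H6=0 -> then branch E6) = 0

After the edit, cleaning proceeds:
  E6: a read changed (C9 0->7) — executes, giving 7.
  H6: a read changed (E6 0->7) — executes, giving 7.
  C5: had never run; runs now, result 7.
  F10: a read changed (H6 0->7; E6 0->7) — executes, giving 7.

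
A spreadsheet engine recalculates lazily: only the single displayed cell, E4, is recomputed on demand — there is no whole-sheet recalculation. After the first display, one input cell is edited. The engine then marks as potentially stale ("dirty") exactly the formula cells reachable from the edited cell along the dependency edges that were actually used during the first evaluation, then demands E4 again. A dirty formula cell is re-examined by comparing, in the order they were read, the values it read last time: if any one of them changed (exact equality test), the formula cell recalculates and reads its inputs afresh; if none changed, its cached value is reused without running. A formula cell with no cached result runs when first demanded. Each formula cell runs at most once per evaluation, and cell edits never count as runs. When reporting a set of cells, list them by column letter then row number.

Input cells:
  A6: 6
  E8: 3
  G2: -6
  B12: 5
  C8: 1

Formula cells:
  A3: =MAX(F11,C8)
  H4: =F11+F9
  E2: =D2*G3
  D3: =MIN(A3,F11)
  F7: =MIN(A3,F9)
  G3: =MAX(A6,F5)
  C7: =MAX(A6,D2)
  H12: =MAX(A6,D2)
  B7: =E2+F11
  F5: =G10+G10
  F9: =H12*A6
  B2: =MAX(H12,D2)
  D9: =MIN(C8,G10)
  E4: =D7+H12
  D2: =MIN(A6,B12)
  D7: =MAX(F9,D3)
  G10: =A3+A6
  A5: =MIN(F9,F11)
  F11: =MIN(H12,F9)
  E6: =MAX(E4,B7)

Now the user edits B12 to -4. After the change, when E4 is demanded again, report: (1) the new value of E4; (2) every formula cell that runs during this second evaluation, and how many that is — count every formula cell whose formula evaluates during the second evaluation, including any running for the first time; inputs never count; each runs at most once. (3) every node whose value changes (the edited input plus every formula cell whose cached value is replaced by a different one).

First evaluation (everything demanded from the output):
  D2 = MIN(6, 5) = 5
  H12 = MAX(6, 5) = 6
  F9 = 6 * 6 = 36
  F11 = MIN(6, 36) = 6
  A3 = MAX(6, 1) = 6
  D3 = MIN(6, 6) = 6
  D7 = MAX(36, 6) = 36
  E4 = 36 + 6 = 42

Propagation after the edit:
  D2: runs — B12 5->-4; result -4.
  H12: runs — D2 5->-4; result 6 (same value as before).
  F9: checked — values it read are unchanged (H12 unchanged, A6 unchanged); reused cached 36 without running.
  F11: checked — values it read are unchanged (H12 unchanged, F9 unchanged); reused cached 6 without running.
  A3: checked — values it read are unchanged (F11 unchanged, C8 unchanged); reused cached 6 without running.
  D3: checked — values it read are unchanged (A3 unchanged, F11 unchanged); reused cached 6 without running.
  D7: checked — values it read are unchanged (F9 unchanged, D3 unchanged); reused cached 36 without running.
  E4: checked — values it read are unchanged (D7 unchanged, H12 unchanged); reused cached 42 without running.

Key observation: the change is absorbed at H12 — it re-runs but produces the same value, and the output's value is unchanged.

New value of E4: 42.
Formula cells that run: D2, H12 — 2 in total.
Values that change: B12, D2.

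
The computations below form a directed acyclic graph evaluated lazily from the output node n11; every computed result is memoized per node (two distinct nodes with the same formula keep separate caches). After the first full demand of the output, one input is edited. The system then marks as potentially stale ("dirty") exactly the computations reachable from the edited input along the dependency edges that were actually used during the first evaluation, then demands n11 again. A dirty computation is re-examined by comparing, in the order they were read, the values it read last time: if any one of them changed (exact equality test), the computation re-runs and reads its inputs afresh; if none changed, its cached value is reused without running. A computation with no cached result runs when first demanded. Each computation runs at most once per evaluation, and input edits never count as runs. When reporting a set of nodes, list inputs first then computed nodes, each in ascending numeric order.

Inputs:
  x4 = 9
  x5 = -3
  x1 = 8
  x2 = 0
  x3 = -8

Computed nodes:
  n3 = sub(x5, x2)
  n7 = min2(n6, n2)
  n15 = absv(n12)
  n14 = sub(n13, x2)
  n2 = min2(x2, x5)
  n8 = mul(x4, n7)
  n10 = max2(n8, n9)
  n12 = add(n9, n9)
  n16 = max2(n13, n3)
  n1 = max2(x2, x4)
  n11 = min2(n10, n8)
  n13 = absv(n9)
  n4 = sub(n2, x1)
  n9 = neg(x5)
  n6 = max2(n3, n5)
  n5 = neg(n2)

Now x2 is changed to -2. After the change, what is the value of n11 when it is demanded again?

Demanding n11 again yields -27.
Note where the cutoff bites: n5 is checked, finds nothing changed, and keeps its cache.

First demand of the output computes:
  n2 = min2(0, -3) = -3
  n3 = sub(-3, 0) = -3
  n5 = neg(-3) = 3
  n6 = max2(-3, 3) = 3
  n7 = min2(3, -3) = -3
  n8 = mul(9, -3) = -27
  n9 = neg(-3) = 3
  n10 = max2(-27, 3) = 3
  n11 = min2(3, -27) = -27

After the edit, cleaning proceeds:
  n2: a read changed (x2 0->-2) — executes, giving -3 — identical to its old value.
  n3: a read changed (x2 0->-2) — executes, giving -1.
  n5: dirty, but its reads are unchanged (n2 unchanged); cached 3 stands.
  n6: a read changed (n3 -3->-1) — executes, giving 3 — identical to its old value.
  n7: dirty, but its reads are unchanged (n6 unchanged, n2 unchanged); cached -3 stands.
  n8: dirty, but its reads are unchanged (x4 unchanged, n7 unchanged); cached -27 stands.
  n10: dirty, but its reads are unchanged (n8 unchanged, n9 unchanged); cached 3 stands.
  n11: dirty, but its reads are unchanged (n10 unchanged, n8 unchanged); cached -27 stands.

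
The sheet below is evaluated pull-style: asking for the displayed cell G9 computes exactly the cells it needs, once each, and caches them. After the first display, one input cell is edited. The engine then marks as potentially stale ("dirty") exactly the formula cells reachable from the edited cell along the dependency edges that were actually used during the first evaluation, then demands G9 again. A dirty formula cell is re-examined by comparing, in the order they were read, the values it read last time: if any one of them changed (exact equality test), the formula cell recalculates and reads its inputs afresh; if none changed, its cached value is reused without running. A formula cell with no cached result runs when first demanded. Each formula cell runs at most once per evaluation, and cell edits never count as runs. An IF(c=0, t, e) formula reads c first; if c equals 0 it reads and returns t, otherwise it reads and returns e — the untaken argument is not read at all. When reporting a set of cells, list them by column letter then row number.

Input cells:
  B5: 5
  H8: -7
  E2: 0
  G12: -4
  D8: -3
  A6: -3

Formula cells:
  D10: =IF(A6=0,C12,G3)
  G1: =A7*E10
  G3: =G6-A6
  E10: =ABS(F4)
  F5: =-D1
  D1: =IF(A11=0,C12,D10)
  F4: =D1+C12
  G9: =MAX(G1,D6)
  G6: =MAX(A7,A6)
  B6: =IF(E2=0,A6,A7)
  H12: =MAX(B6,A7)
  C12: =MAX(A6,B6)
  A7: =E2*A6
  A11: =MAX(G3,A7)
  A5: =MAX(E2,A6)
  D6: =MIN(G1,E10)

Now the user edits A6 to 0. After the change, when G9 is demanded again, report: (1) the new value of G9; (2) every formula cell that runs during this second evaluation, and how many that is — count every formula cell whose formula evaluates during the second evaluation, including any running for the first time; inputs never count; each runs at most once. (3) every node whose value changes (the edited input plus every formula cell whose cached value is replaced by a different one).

Demanding G9 again yields 0.
8 formula cells run: A7, A11, B6, C12, D1, F4, G3, G6.
The nodes whose values change: A6, A11, B6, C12, D1, G3.
Note the branch switch — demand abandons D10, which is never re-examined.

First demand of the output computes:
  A7 = 0 * -3 = 0
  B6 = IF(E2=0: E2=0 -> then branch A6) = -3
  C12 = MAX(-3, -3) = -3
  G6 = MAX(0, -3) = 0
  G3 = 0 - -3 = 3
  A11 = MAX(3, 0) = 3
  D10 = IF(A6=0: A6=-3 -> else branch G3) = 3
  D1 = IF(A11=0: A11=3 -> else branch D10) = 3
  F4 = 3 + -3 = 0
  E10 = ABS(0) = 0
  G1 = 0 * 0 = 0
  D6 = MIN(0, 0) = 0
  G9 = MAX(0, 0) = 0

After the edit, cleaning proceeds:
  A7: a read changed (A6 -3->0) — executes, giving 0 — identical to its old value.
  B6: a read changed (A6 -3->0) — executes, giving 0.
  C12: a read changed (A6 -3->0; B6 -3->0) — executes, giving 0.
  G6: a read changed (A6 -3->0) — executes, giving 0 — identical to its old value.
  G3: a read changed (A6 -3->0) — executes, giving 0.
  A11: a read changed (G3 3->0) — executes, giving 0.
  D10: stays stale; no demand reaches it after the flip.
  D1: a read changed (A11 3->0) — executes, giving 0.
  F4: a read changed (D1 3->0; C12 -3->0) — executes, giving 0 — identical to its old value.
  E10: dirty, but its reads are unchanged (F4 unchanged); cached 0 stands.
  G1: dirty, but its reads are unchanged (A7 unchanged, E10 unchanged); cached 0 stands.
  D6: dirty, but its reads are unchanged (G1 unchanged, E10 unchanged); cached 0 stands.
  G9: dirty, but its reads are unchanged (G1 unchanged, D6 unchanged); cached 0 stands.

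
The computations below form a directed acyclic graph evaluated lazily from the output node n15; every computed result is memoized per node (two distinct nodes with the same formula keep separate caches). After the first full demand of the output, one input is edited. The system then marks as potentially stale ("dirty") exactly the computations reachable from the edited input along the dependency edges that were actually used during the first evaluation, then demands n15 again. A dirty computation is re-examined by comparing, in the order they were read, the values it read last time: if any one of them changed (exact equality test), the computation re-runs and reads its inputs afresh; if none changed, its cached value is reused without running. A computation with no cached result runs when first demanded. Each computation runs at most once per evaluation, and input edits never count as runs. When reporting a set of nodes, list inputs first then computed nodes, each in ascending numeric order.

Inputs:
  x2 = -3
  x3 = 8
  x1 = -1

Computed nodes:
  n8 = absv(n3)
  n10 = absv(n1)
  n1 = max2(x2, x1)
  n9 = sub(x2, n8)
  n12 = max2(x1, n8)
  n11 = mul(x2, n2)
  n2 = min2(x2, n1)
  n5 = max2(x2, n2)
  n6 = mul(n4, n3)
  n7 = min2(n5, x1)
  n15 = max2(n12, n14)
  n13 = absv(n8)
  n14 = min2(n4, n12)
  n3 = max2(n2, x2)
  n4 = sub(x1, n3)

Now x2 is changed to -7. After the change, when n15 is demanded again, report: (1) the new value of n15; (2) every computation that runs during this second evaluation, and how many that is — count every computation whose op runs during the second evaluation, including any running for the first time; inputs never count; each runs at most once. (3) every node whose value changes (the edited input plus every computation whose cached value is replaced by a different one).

First demand of the output computes:
  n1 = max2(-3, -1) = -1
  n2 = min2(-3, -1) = -3
  n3 = max2(-3, -3) = -3
  n4 = sub(-1, -3) = 2
  n8 = absv(-3) = 3
  n12 = max2(-1, 3) = 3
  n14 = min2(2, 3) = 2
  n15 = max2(3, 2) = 3

After the edit, cleaning proceeds:
  n1: a read changed (x2 -3->-7) — executes, giving -1 — identical to its old value.
  n2: a read changed (x2 -3->-7) — executes, giving -7.
  n3: a read changed (n2 -3->-7; x2 -3->-7) — executes, giving -7.
  n4: a read changed (n3 -3->-7) — executes, giving 6.
  n8: a read changed (n3 -3->-7) — executes, giving 7.
  n12: a read changed (n8 3->7) — executes, giving 7.
  n14: a read changed (n4 2->6; n12 3->7) — executes, giving 6.
  n15: a read changed (n12 3->7; n14 2->6) — executes, giving 7.

Demanding n15 again yields 7.
8 computations run: n1, n2, n3, n4, n8, n12, n14, n15.
The nodes whose values change: x2, n2, n3, n4, n8, n12, n14, n15.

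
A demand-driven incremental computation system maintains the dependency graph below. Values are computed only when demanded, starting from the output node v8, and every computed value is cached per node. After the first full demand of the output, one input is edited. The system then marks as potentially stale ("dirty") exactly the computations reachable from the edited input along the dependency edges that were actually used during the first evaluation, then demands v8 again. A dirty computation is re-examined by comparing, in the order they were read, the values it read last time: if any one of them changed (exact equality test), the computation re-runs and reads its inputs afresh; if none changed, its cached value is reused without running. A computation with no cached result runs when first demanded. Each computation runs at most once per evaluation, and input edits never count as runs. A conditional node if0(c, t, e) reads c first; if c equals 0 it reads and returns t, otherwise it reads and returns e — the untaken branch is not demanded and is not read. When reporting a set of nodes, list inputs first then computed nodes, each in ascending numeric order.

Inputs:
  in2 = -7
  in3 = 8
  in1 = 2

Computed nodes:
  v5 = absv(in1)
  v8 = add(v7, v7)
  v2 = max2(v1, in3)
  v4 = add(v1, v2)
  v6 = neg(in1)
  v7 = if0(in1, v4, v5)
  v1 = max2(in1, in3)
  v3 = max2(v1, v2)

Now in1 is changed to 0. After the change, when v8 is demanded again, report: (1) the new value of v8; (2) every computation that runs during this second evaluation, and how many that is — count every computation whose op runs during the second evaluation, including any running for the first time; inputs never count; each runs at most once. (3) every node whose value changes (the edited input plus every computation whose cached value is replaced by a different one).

New value of v8: 32.
Computations that run: v1, v2, v4, v7, v8 — 5 in total.
Values that change: in1, v7, v8.
Key observation: a condition flipped, so demand moved to the other branch — v5 is never re-examined.

First evaluation (everything demanded from the output):
  v5 = absv(2) = 2
  v7 = if0(in1=2 -> else branch v5) = 2
  v8 = add(2, 2) = 4

Propagation after the edit:
  v1: demanded for the first time — runs, produces 8.
  v2: demanded for the first time — runs, produces 8.
  v4: demanded for the first time — runs, produces 16.
  v5: marked dirty but never re-examined — demand shifted away from it.
  v7: runs — in1 2->0; result 16.
  v8: runs — v7 2->16; v7 2->16; result 32.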